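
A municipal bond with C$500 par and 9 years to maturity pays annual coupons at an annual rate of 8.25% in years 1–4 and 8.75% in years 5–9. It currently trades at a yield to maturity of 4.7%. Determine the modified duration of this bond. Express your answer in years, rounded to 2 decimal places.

Periodic yield y = 0.047. First find Macaulay duration:
  t   CF        PV=CF/(1+0.047)^t    t·PV
  1        41.25        39.3983        39.3983
  2        41.25        37.6297        75.2594
  3        41.25        35.9405       107.8214
  4        41.25        34.3271       137.3084
  5        43.75        34.7732       173.8660
  6        43.75        33.2122       199.2733
  7        43.75        31.7213       222.0493
  8        43.75        30.2973       242.3788
  9       543.75       359.6492     3,236.8431
  Σ                    636.9489     4,434.1980
P = 636.9489; Macaulay duration = 4,434.1980 / 636.9489 = 6.96162 years.
Modified duration = D_Mac / (1 + y) = 6.96162 / 1.047 = 6.64911 years.

6.65 years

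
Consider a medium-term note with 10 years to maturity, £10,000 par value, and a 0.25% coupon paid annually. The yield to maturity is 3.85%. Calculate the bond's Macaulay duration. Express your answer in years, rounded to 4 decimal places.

9.8608 years

Periodic yield y = 0.0385. Discount each cash flow and weight by its year:
  t   CF        PV=CF/(1+0.0385)^t    t·PV
  1        25.00        24.0732        24.0732
  2        25.00        23.1807        46.3614
  3        25.00        22.3214        66.9641
  4        25.00        21.4938        85.9754
  5        25.00        20.6970       103.4850
  6        25.00        19.9297       119.5783
  7        25.00        19.1909       134.3360
  8        25.00        18.4794       147.8352
  9        25.00        17.7943       160.1489
  10   10,025.00     6,870.9909    68,709.9089
  Σ                  7,058.1513    69,598.6664
Price P = Σ PV = 7,058.1513.
Macaulay duration = Σ(t·PV) / P = 69,598.6664 / 7,058.1513 = 9.86075 years.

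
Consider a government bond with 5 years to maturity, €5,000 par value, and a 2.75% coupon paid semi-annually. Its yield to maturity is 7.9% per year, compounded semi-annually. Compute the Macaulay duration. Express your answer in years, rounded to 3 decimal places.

4.659 years

Periodic yield y = 0.0395. Discount each cash flow and weight by its period:
  t   CF        PV=CF/(1+0.0395)^t    t·PV
  1        68.75        66.1376        66.1376
  2        68.75        63.6244       127.2488
  3        68.75        61.2067       183.6202
  4        68.75        58.8809       235.5238
  5        68.75        56.6435       283.2176
  6        68.75        54.4911       326.9467
  7        68.75        52.4205       366.9436
  8        68.75        50.4286       403.4287
  9        68.75        48.5123       436.6111
  10    5,068.75     3,440.7723    34,407.7231
  Σ                  3,953.1180    36,837.4011
Price P = Σ PV = 3,953.1180.
Macaulay duration = Σ(t·PV) / P = 36,837.4011 / 3,953.1180 = 9.31857 half-year periods.
In years: 9.31857 / 2 = 4.65928 years.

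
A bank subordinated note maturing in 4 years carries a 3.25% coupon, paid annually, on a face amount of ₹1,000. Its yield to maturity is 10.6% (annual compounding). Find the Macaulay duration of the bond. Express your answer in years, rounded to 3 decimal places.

3.785 years

Periodic yield y = 0.106. Discount each cash flow and weight by its year:
  t   CF        PV=CF/(1+0.106)^t    t·PV
  1        32.50        29.3852        29.3852
  2        32.50        26.5689        53.1377
  3        32.50        24.0225        72.0675
  4     1,032.50       690.0325     2,760.1300
  Σ                    770.0090     2,914.7204
Price P = Σ PV = 770.0090.
Macaulay duration = Σ(t·PV) / P = 2,914.7204 / 770.0090 = 3.78531 years.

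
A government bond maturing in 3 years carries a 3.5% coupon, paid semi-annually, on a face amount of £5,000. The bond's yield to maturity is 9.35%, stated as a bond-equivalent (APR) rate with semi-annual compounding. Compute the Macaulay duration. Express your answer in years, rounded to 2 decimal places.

Periodic yield y = 0.04675. Discount each cash flow and weight by its period:
  t   CF        PV=CF/(1+0.04675)^t    t·PV
  1        87.50        83.5921        83.5921
  2        87.50        79.8587       159.7174
  3        87.50        76.2920       228.8761
  4        87.50        72.8847       291.5387
  5        87.50        69.6295       348.1474
  6     5,087.50     3,867.6450    23,205.8700
  Σ                  4,249.9019    24,317.7416
Price P = Σ PV = 4,249.9019.
Macaulay duration = Σ(t·PV) / P = 24,317.7416 / 4,249.9019 = 5.72195 half-year periods.
In years: 5.72195 / 2 = 2.86098 years.

2.86 years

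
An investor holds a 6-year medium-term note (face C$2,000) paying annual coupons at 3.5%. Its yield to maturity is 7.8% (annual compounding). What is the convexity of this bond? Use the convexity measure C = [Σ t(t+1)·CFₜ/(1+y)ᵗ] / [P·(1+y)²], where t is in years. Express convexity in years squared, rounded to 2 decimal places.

31.75

With y = 0.078:
  t   CF        PV=CF/(1+0.078)^t    t·PV        t(t+1)·PV
  1        70.00        64.9351        64.9351         129.8701
  2        70.00        60.2366       120.4732         361.4197
  3        70.00        55.8781       167.6343         670.5374
  4        70.00        51.8350       207.3399       1,036.6997
  5        70.00        48.0844       240.4220       1,442.5321
  6     2,070.00     1,319.0394     7,914.2366      55,399.6563
  Σ                  1,600.0086     8,715.0412      59,040.7154
P = 1,600.0086.
Convexity = Σ t(t+1)·PV / [P·(1+y)²] = 59,040.7154 / (1,600.0086 × 1.162084) = 31.75351.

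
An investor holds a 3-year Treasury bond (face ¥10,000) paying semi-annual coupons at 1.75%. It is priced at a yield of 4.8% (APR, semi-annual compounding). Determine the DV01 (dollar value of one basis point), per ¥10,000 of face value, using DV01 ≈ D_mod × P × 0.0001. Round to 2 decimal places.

¥2.62

Periodic yield y = 0.024.
  t   CF        PV=CF/(1+0.024)^t    t·PV
  1        87.50        85.4492        85.4492
  2        87.50        83.4465       166.8930
  3        87.50        81.4907       244.4722
  4        87.50        79.5808       318.3231
  5        87.50        77.7156       388.5781
  6    10,087.50     8,749.5115    52,497.0692
  Σ                  9,157.1944    53,700.7848
P = 9,157.1944; D_Mac = 5.86433 half-year periods = 2.93216 yrs; D_mod = 2.86344 yrs.
DV01 ≈ 2.86344 × 9,157.1944 × 0.0001 = 2.622109.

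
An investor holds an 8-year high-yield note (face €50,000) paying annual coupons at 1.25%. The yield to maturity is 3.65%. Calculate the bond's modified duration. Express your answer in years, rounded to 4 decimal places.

7.3549 years

Periodic yield y = 0.0365. First find Macaulay duration:
  t   CF        PV=CF/(1+0.0365)^t    t·PV
  1       625.00       602.9908       602.9908
  2       625.00       581.7567     1,163.5134
  3       625.00       561.2703     1,683.8110
  4       625.00       541.5054     2,166.0216
  5       625.00       522.4365     2,612.1823
  6       625.00       504.0390     3,024.2343
  7       625.00       486.2895     3,404.0263
  8    50,625.00    38,002.3615   304,018.8919
  Σ                 41,802.6498   318,675.6718
P = 41,802.6498; Macaulay duration = 318,675.6718 / 41,802.6498 = 7.62334 years.
Modified duration = D_Mac / (1 + y) = 7.62334 / 1.0365 = 7.35488 years.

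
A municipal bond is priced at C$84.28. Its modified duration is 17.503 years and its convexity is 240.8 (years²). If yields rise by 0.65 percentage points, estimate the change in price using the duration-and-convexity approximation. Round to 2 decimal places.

Duration effect: -D_mod·Δy = -17.503 × (+0.0065) = -0.1137695
Convexity effect: ½·C·(Δy)² = 0.5 × 240.8 × (0.0065)² = +0.0050869
ΔP/P ≈ -0.1137695 + 0.0050869 = -0.1086826
ΔP ≈ 84.28 × (-0.1086826) = -9.159769528.

-C$9.16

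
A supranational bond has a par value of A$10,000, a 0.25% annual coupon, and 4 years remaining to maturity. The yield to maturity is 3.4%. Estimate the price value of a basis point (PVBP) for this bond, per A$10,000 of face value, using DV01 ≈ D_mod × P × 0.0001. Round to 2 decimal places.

A$3.41

Periodic yield y = 0.034.
  t   CF        PV=CF/(1+0.034)^t    t·PV
  1        25.00        24.1779        24.1779
  2        25.00        23.3829        46.7659
  3        25.00        22.6141        67.8422
  4    10,025.00     8,770.0532    35,080.2127
  Σ                  8,840.2281    35,218.9986
P = 8,840.2281; D_Mac = 3.98395 yrs; D_mod = 3.85295 yrs.
DV01 ≈ 3.85295 × 8,840.2281 × 0.0001 = 3.406093.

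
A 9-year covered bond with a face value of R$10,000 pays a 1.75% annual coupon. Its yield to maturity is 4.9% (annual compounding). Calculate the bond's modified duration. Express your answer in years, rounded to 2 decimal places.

Periodic yield y = 0.049. First find Macaulay duration:
  t   CF        PV=CF/(1+0.049)^t    t·PV
  1       175.00       166.8255       166.8255
  2       175.00       159.0329       318.0659
  3       175.00       151.6043       454.8130
  4       175.00       144.5227       578.0908
  5       175.00       137.7719       688.8594
  6       175.00       131.3364       788.0184
  7       175.00       125.2015       876.4107
  8       175.00       119.3532       954.8258
  9    10,175.00     6,615.3835    59,538.4513
  Σ                  7,751.0320    64,364.3608
P = 7,751.0320; Macaulay duration = 64,364.3608 / 7,751.0320 = 8.30397 years.
Modified duration = D_Mac / (1 + y) = 8.30397 / 1.049 = 7.91608 years.

7.92 years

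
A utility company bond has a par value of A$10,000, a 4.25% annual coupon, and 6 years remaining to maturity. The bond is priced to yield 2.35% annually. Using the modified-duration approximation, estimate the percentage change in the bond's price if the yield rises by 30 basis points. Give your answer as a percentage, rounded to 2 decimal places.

-1.60%

Periodic yield y = 0.0235. Modified duration first:
  t   CF        PV=CF/(1+0.0235)^t    t·PV
  1       425.00       415.2418       415.2418
  2       425.00       405.7077       811.4154
  3       425.00       396.3925     1,189.1774
  4       425.00       387.2911     1,549.1645
  5       425.00       378.3988     1,891.9938
  6    10,425.00     9,068.7824    54,412.6944
  Σ                 11,051.8142    60,269.6873
P = 11,051.8142; D_Mac = 5.45337 yrs; D_mod = 5.45337/(1+0.0235) = 5.32816 yrs.
ΔP/P ≈ -D_mod · Δy = -5.32816 × (+0.003) = -0.015984 = -1.5984%.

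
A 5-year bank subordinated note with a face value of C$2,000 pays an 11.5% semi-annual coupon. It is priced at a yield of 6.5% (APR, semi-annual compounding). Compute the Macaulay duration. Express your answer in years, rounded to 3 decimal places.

4.047 years

Periodic yield y = 0.0325. Discount each cash flow and weight by its period:
  t   CF        PV=CF/(1+0.0325)^t    t·PV
  1       115.00       111.3801       111.3801
  2       115.00       107.8742       215.7485
  3       115.00       104.4787       313.4360
  4       115.00       101.1900       404.7600
  5       115.00        98.0048       490.0242
  6       115.00        94.9199       569.5197
  7       115.00        91.9322       643.5251
  8       115.00        89.0384       712.3072
  9       115.00        86.2357       776.1217
  10    2,115.00     1,536.0656    15,360.6562
  Σ                  2,421.1198    19,597.4786
Price P = Σ PV = 2,421.1198.
Macaulay duration = Σ(t·PV) / P = 19,597.4786 / 2,421.1198 = 8.09439 half-year periods.
In years: 8.09439 / 2 = 4.04719 years.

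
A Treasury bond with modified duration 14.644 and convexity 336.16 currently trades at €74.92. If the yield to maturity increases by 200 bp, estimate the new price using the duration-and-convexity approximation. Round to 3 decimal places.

Duration effect: -D_mod·Δy = -14.644 × (+0.02) = -0.292880
Convexity effect: ½·C·(Δy)² = 0.5 × 336.16 × (0.02)² = +0.0672320
ΔP/P ≈ -0.292880 + 0.0672320 = -0.225648
New price ≈ 74.92 × (1 - 0.225648) = 58.01445184.

€58.014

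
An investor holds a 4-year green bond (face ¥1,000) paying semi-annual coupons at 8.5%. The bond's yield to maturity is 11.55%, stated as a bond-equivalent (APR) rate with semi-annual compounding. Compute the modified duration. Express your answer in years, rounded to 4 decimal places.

3.2536 years

Periodic yield y = 0.05775. First find Macaulay duration:
  t   CF        PV=CF/(1+0.05775)^t    t·PV
  1        42.50        40.1796        40.1796
  2        42.50        37.9859        75.9719
  3        42.50        35.9120       107.7361
  4        42.50        33.9513       135.8053
  5        42.50        32.0977       160.4884
  6        42.50        30.3453       182.0715
  7        42.50        28.6885       200.8194
  8     1,042.50       665.2912     5,322.3298
  Σ                    904.4516     6,225.4020
P = 904.4516; Macaulay duration = 6,225.4020 / 904.4516 = 6.88307 half-year periods = 3.44153 years.
Modified duration = D_Mac / (1 + y) = 3.44153 / 1.05775 = 3.25364 years.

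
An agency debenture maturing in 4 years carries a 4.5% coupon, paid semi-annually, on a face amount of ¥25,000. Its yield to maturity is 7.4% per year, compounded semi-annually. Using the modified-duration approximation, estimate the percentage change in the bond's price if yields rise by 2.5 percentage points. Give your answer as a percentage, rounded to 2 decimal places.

-8.89%

Periodic yield y = 0.037. Modified duration first:
  t   CF        PV=CF/(1+0.037)^t    t·PV
  1       562.50       542.4301       542.4301
  2       562.50       523.0763     1,046.1525
  3       562.50       504.4130     1,513.2390
  4       562.50       486.4156     1,945.6624
  5       562.50       469.0604     2,345.3019
  6       562.50       452.3244     2,713.9462
  7       562.50       436.1855     3,053.2986
  8    25,562.50    19,114.9547   152,919.6380
  Σ                 22,528.8599   166,079.6686
P = 22,528.8599; D_Mac = 7.37186 half-year periods = 3.68593 yrs; D_mod = 3.68593/(1+0.037) = 3.55442 yrs.
ΔP/P ≈ -D_mod · Δy = -3.55442 × (+0.025) = -0.088860 = -8.8860%.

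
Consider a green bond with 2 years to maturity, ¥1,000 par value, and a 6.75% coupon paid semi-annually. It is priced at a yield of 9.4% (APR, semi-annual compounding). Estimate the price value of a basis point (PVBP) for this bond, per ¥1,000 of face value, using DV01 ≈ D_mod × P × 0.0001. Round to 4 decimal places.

Periodic yield y = 0.047.
  t   CF        PV=CF/(1+0.047)^t    t·PV
  1        33.75        32.2350        32.2350
  2        33.75        30.7879        61.5758
  3        33.75        29.4058        88.2175
  4     1,033.75       860.2582     3,441.0326
  Σ                    952.6869     3,623.0610
P = 952.6869; D_Mac = 3.80299 half-year periods = 1.90150 yrs; D_mod = 1.81614 yrs.
DV01 ≈ 1.81614 × 952.6869 × 0.0001 = 0.173021.

¥0.1730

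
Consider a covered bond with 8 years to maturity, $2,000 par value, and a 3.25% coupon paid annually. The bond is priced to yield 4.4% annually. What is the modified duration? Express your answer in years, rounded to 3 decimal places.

Periodic yield y = 0.044. First find Macaulay duration:
  t   CF        PV=CF/(1+0.044)^t    t·PV
  1        65.00        62.2605        62.2605
  2        65.00        59.6365       119.2731
  3        65.00        57.1231       171.3693
  4        65.00        54.7156       218.8625
  5        65.00        52.4096       262.0480
  6        65.00        50.2008       301.2046
  7        65.00        48.0850       336.5952
  8     2,065.00     1,463.2417    11,705.9335
  Σ                  1,847.6729    13,177.5468
P = 1,847.6729; Macaulay duration = 13,177.5468 / 1,847.6729 = 7.13197 years.
Modified duration = D_Mac / (1 + y) = 7.13197 / 1.044 = 6.83139 years.

6.831 years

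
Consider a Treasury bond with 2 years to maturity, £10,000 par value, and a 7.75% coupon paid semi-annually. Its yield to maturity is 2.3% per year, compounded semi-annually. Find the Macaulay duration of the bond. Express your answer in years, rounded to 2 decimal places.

Periodic yield y = 0.0115. Discount each cash flow and weight by its period:
  t   CF        PV=CF/(1+0.0115)^t    t·PV
  1       387.50       383.0944       383.0944
  2       387.50       378.7389       757.4778
  3       387.50       374.4329     1,123.2988
  4    10,387.50     9,923.1028    39,692.4110
  Σ                 11,059.3690    41,956.2821
Price P = Σ PV = 11,059.3690.
Macaulay duration = Σ(t·PV) / P = 41,956.2821 / 11,059.3690 = 3.79373 half-year periods.
In years: 3.79373 / 2 = 1.89687 years.

1.90 years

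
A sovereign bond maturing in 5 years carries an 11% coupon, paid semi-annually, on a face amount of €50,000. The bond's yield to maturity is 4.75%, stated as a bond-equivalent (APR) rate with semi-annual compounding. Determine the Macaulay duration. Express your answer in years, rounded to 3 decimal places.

4.108 years

Periodic yield y = 0.02375. Discount each cash flow and weight by its period:
  t   CF        PV=CF/(1+0.02375)^t    t·PV
  1     2,750.00     2,686.2027     2,686.2027
  2     2,750.00     2,623.8854     5,247.7708
  3     2,750.00     2,563.0138     7,689.0415
  4     2,750.00     2,503.5544    10,014.2176
  5     2,750.00     2,445.4744    12,227.3720
  6     2,750.00     2,388.7418    14,332.4507
  7     2,750.00     2,333.3253    16,333.2771
  8     2,750.00     2,279.1944    18,233.5555
  9     2,750.00     2,226.3193    20,036.8741
  10   52,750.00    41,714.1421   417,141.4210
  Σ                 63,763.8537   523,942.1831
Price P = Σ PV = 63,763.8537.
Macaulay duration = Σ(t·PV) / P = 523,942.1831 / 63,763.8537 = 8.21692 half-year periods.
In years: 8.21692 / 2 = 4.10846 years.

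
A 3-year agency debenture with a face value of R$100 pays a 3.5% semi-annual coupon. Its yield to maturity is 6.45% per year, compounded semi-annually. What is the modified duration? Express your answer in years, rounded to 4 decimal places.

Periodic yield y = 0.03225. First find Macaulay duration:
  t   CF        PV=CF/(1+0.03225)^t    t·PV
  1         1.75         1.6953         1.6953
  2         1.75         1.6424         3.2847
  3         1.75         1.5910         4.7731
  4         1.75         1.5413         6.1654
  5         1.75         1.4932         7.4659
  6       101.75        84.1056       504.6338
  Σ                     92.0689       528.0183
P = 92.0689; Macaulay duration = 528.0183 / 92.0689 = 5.73503 half-year periods = 2.86752 years.
Modified duration = D_Mac / (1 + y) = 2.86752 / 1.03225 = 2.77793 years.

2.7779 years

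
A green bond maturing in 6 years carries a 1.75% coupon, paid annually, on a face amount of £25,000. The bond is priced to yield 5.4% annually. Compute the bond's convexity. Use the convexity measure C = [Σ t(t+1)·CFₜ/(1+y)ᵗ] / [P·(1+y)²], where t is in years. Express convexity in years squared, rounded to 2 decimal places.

35.43

With y = 0.054:
  t   CF        PV=CF/(1+0.054)^t    t·PV        t(t+1)·PV
  1       437.50       415.0854       415.0854         830.1708
  2       437.50       393.8192       787.6383       2,362.9149
  3       437.50       373.6425     1,120.9274       4,483.7095
  4       437.50       354.4995     1,417.9980       7,089.9898
  5       437.50       336.3373     1,681.6864      10,090.1183
  6    25,437.50    18,553.7099   111,322.2593     779,255.8149
  Σ                 20,427.0936   116,745.5947     804,112.7182
P = 20,427.0936.
Convexity = Σ t(t+1)·PV / [P·(1+y)²] = 804,112.7182 / (20,427.0936 × 1.110916) = 35.43473.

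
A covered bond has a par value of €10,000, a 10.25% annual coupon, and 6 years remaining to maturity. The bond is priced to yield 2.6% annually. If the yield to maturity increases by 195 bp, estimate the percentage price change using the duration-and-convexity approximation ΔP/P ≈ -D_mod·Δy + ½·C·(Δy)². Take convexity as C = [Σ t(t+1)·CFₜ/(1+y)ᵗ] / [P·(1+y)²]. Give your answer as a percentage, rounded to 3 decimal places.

With y = 0.026:
  t   CF        PV=CF/(1+0.026)^t    t·PV        t(t+1)·PV
  1     1,025.00       999.0253       999.0253       1,998.0507
  2     1,025.00       973.7089     1,947.4178       5,842.2535
  3     1,025.00       949.0340     2,847.1021      11,388.4083
  4     1,025.00       924.9844     3,699.9377      18,499.6886
  5     1,025.00       901.5443     4,507.7214      27,046.3284
  6    11,025.00     9,451.3628    56,708.1767     396,957.2368
  Σ                 14,199.6598    70,709.3810     461,731.9662
P = 14,199.6598; D_Mac = 4.97965 yrs; D_mod = 4.85346 yrs; C = 30.88996.
Duration effect: -4.85346 × (+0.0195) = -0.094643
Convexity effect: 0.5 × 30.88996 × (0.0195)² = +0.0058730
ΔP/P ≈ -0.094643 + 0.0058730 = -0.088770 = -8.8770%.

-8.877%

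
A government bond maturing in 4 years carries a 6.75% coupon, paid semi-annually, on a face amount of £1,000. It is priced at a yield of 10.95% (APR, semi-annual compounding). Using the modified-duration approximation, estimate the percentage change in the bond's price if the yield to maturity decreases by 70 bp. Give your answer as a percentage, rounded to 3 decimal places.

+2.345%

Periodic yield y = 0.05475. Modified duration first:
  t   CF        PV=CF/(1+0.05475)^t    t·PV
  1        33.75        31.9981        31.9981
  2        33.75        30.3371        60.6743
  3        33.75        28.7624        86.2872
  4        33.75        27.2694       109.0776
  5        33.75        25.8539       129.2695
  6        33.75        24.5119       147.0713
  7        33.75        23.2395       162.6766
  8     1,033.75       674.8686     5,398.9492
  Σ                    866.8410     6,126.0037
P = 866.8410; D_Mac = 7.06704 half-year periods = 3.53352 yrs; D_mod = 3.53352/(1+0.05475) = 3.35010 yrs.
ΔP/P ≈ -D_mod · Δy = -3.35010 × (-0.007) = +0.023451 = +2.3451%.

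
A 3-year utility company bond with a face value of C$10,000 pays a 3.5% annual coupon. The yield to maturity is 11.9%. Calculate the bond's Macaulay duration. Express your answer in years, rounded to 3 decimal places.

2.887 years

Periodic yield y = 0.119. Discount each cash flow and weight by its year:
  t   CF        PV=CF/(1+0.119)^t    t·PV
  1       350.00       312.7793       312.7793
  2       350.00       279.5168       559.0335
  3    10,350.00     7,386.6937    22,160.0811
  Σ                  7,978.9897    23,031.8939
Price P = Σ PV = 7,978.9897.
Macaulay duration = Σ(t·PV) / P = 23,031.8939 / 7,978.9897 = 2.88657 years.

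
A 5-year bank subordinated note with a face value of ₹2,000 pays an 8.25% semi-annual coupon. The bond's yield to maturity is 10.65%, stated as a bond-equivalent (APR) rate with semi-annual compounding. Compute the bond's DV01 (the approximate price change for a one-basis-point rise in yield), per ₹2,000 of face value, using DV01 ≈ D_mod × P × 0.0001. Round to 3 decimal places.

Periodic yield y = 0.05325.
  t   CF        PV=CF/(1+0.05325)^t    t·PV
  1        82.50        78.3290        78.3290
  2        82.50        74.3688       148.7377
  3        82.50        70.6089       211.8267
  4        82.50        67.0391       268.1563
  5        82.50        63.6497       318.2487
  6        82.50        60.4317       362.5905
  7        82.50        57.3764       401.6351
  8        82.50        54.4756       435.8050
  9        82.50        51.7215       465.4931
  10    2,082.50     1,239.5679    12,395.6793
  Σ                  1,817.5688    15,086.5015
P = 1,817.5688; D_Mac = 8.30037 half-year periods = 4.15019 yrs; D_mod = 3.94036 yrs.
DV01 ≈ 3.94036 × 1,817.5688 × 0.0001 = 0.716188.

₹0.716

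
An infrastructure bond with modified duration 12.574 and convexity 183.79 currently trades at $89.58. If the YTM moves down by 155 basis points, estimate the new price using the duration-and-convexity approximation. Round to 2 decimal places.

$109.02

Duration effect: -D_mod·Δy = -12.574 × (-0.0155) = +0.194897
Convexity effect: ½·C·(Δy)² = 0.5 × 183.79 × (-0.0155)² = +0.02207777375
ΔP/P ≈ +0.194897 + 0.02207777375 = +0.21697477375
New price ≈ 89.58 × (1 + 0.21697477375) = 109.016600232525.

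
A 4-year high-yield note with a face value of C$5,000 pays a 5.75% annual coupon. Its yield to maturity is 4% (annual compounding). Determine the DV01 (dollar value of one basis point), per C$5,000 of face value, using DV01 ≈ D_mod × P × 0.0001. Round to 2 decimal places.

C$1.89

Periodic yield y = 0.04.
  t   CF        PV=CF/(1+0.04)^t    t·PV
  1       287.50       276.4423       276.4423
  2       287.50       265.8099       531.6198
  3       287.50       255.5865       766.7594
  4     5,287.50     4,519.7772    18,079.1086
  Σ                  5,317.6158    19,653.9301
P = 5,317.6158; D_Mac = 3.69600 yrs; D_mod = 3.55385 yrs.
DV01 ≈ 3.55385 × 5,317.6158 × 0.0001 = 1.889801.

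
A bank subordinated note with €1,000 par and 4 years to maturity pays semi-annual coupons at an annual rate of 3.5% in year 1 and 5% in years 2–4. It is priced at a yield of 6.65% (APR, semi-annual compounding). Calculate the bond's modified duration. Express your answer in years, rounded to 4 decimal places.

Periodic yield y = 0.03325. First find Macaulay duration:
  t   CF        PV=CF/(1+0.03325)^t    t·PV
  1        17.50        16.9368        16.9368
  2        17.50        16.3918        32.7836
  3        25.00        22.6633        67.9900
  4        25.00        21.9340        87.7361
  5        25.00        21.2282       106.1409
  6        25.00        20.5451       123.2704
  7        25.00        19.8839       139.1875
  8     1,025.00       789.0065     6,312.0516
  Σ                    928.5897     6,886.0970
P = 928.5897; Macaulay duration = 6,886.0970 / 928.5897 = 7.41565 half-year periods = 3.70783 years.
Modified duration = D_Mac / (1 + y) = 3.70783 / 1.03325 = 3.58851 years.

3.5885 years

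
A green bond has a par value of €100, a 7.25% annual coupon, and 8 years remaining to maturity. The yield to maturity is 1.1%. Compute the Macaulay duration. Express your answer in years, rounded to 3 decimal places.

6.662 years

Periodic yield y = 0.011. Discount each cash flow and weight by its year:
  t   CF        PV=CF/(1+0.011)^t    t·PV
  1         7.25         7.1711         7.1711
  2         7.25         7.0931        14.1862
  3         7.25         7.0159        21.0478
  4         7.25         6.9396        27.7583
  5         7.25         6.8641        34.3204
  6         7.25         6.7894        40.7364
  7         7.25         6.7155        47.0087
  8       107.25        98.2626       786.1004
  Σ                    146.8513       978.3293
Price P = Σ PV = 146.8513.
Macaulay duration = Σ(t·PV) / P = 978.3293 / 146.8513 = 6.66204 years.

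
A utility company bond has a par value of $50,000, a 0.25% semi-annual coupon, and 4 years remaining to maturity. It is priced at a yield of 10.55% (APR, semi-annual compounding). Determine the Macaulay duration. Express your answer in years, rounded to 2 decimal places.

3.98 years

Periodic yield y = 0.05275. Discount each cash flow and weight by its period:
  t   CF        PV=CF/(1+0.05275)^t    t·PV
  1        62.50        59.3683        59.3683
  2        62.50        56.3936       112.7871
  3        62.50        53.5679       160.7036
  4        62.50        50.8837       203.5350
  5        62.50        48.3341       241.6706
  6        62.50        45.9122       275.4735
  7        62.50        43.6117       305.2821
  8    50,062.50    33,182.6092   265,460.8739
  Σ                 33,540.6808   266,819.6939
Price P = Σ PV = 33,540.6808.
Macaulay duration = Σ(t·PV) / P = 266,819.6939 / 33,540.6808 = 7.95511 half-year periods.
In years: 7.95511 / 2 = 3.97755 years.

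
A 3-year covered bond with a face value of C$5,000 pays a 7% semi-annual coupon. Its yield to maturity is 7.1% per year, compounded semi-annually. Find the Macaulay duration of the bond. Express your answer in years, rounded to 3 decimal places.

2.757 years

Periodic yield y = 0.0355. Discount each cash flow and weight by its period:
  t   CF        PV=CF/(1+0.0355)^t    t·PV
  1       175.00       169.0005       169.0005
  2       175.00       163.2066       326.4133
  3       175.00       157.6114       472.8343
  4       175.00       152.2081       608.8322
  5       175.00       146.9899       734.9496
  6     5,175.00     4,197.6839    25,186.1036
  Σ                  4,986.7005    27,498.1335
Price P = Σ PV = 4,986.7005.
Macaulay duration = Σ(t·PV) / P = 27,498.1335 / 4,986.7005 = 5.51429 half-year periods.
In years: 5.51429 / 2 = 2.75715 years.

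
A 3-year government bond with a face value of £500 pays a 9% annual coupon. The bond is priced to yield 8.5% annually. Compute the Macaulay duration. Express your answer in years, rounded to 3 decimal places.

2.761 years

Periodic yield y = 0.085. Discount each cash flow and weight by its year:
  t   CF        PV=CF/(1+0.085)^t    t·PV
  1        45.00        41.4747        41.4747
  2        45.00        38.2255        76.4510
  3       545.00       426.6849     1,280.0547
  Σ                    506.3851     1,397.9804
Price P = Σ PV = 506.3851.
Macaulay duration = Σ(t·PV) / P = 1,397.9804 / 506.3851 = 2.76071 years.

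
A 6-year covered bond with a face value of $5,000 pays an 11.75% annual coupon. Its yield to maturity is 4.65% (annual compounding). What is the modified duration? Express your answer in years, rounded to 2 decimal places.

4.62 years

Periodic yield y = 0.0465. First find Macaulay duration:
  t   CF        PV=CF/(1+0.0465)^t    t·PV
  1       587.50       561.3951       561.3951
  2       587.50       536.4502     1,072.9004
  3       587.50       512.6137     1,537.8410
  4       587.50       489.8363     1,959.3451
  5       587.50       468.0710     2,340.3549
  6     5,587.50     4,253.8497    25,523.0981
  Σ                  6,822.2159    32,994.9346
P = 6,822.2159; Macaulay duration = 32,994.9346 / 6,822.2159 = 4.83640 years.
Modified duration = D_Mac / (1 + y) = 4.83640 / 1.0465 = 4.62150 years.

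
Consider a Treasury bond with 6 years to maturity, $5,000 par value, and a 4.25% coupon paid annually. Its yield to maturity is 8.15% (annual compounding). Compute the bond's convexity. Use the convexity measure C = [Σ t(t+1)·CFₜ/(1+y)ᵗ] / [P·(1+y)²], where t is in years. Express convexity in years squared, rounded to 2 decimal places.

With y = 0.0815:
  t   CF        PV=CF/(1+0.0815)^t    t·PV        t(t+1)·PV
  1       212.50       196.4864       196.4864         392.9727
  2       212.50       181.6795       363.3590       1,090.0769
  3       212.50       167.9884       503.9653       2,015.8611
  4       212.50       155.3291       621.3164       3,106.5821
  5       212.50       143.6238       718.1188       4,308.7130
  6     5,212.50     3,257.5188    19,545.1126     136,815.7879
  Σ                  4,102.6259    21,948.3584     147,729.9937
P = 4,102.6259.
Convexity = Σ t(t+1)·PV / [P·(1+y)²] = 147,729.9937 / (4,102.6259 × 1.169642) = 30.78603.

30.79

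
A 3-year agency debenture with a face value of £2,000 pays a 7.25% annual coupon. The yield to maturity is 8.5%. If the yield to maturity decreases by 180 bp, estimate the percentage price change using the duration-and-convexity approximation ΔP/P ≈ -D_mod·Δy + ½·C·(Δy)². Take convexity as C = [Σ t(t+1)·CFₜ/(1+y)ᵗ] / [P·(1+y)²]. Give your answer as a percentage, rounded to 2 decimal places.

With y = 0.085:
  t   CF        PV=CF/(1+0.085)^t    t·PV        t(t+1)·PV
  1       145.00       133.6406       133.6406         267.2811
  2       145.00       123.1710       246.3420         739.0261
  3     2,145.00     1,679.3379     5,038.0136      20,152.0545
  Σ                  1,936.1494     5,417.9962      21,158.3617
P = 1,936.1494; D_Mac = 2.79834 yrs; D_mod = 2.57911 yrs; C = 9.28290.
Duration effect: -2.57911 × (-0.018) = +0.046424
Convexity effect: 0.5 × 9.28290 × (-0.018)² = +0.0015038
ΔP/P ≈ +0.046424 + 0.0015038 = +0.047928 = +4.7928%.

+4.79%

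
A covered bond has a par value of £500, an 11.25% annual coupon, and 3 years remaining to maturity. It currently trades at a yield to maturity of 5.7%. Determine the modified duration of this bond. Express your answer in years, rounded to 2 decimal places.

2.58 years

Periodic yield y = 0.057. First find Macaulay duration:
  t   CF        PV=CF/(1+0.057)^t    t·PV
  1        56.25        53.2167        53.2167
  2        56.25        50.3469       100.6938
  3       556.25       471.0262     1,413.0786
  Σ                    574.5897     1,566.9890
P = 574.5897; Macaulay duration = 1,566.9890 / 574.5897 = 2.72714 years.
Modified duration = D_Mac / (1 + y) = 2.72714 / 1.057 = 2.58008 years.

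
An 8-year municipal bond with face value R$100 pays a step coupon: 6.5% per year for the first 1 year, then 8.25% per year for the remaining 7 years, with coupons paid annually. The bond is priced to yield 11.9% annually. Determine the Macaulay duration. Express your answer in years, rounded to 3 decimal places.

6.044 years

Periodic yield y = 0.119. Discount each cash flow and weight by its year:
  t   CF        PV=CF/(1+0.119)^t    t·PV
  1         6.50         5.8088         5.8088
  2         8.25         6.5886        13.1772
  3         8.25         5.8879        17.6638
  4         8.25         5.2618        21.0472
  5         8.25         4.7022        23.5111
  6         8.25         4.2022        25.2130
  7         8.25         3.7553        26.2870
  8       108.25        44.0339       352.2712
  Σ                     80.2407       484.9794
Price P = Σ PV = 80.2407.
Macaulay duration = Σ(t·PV) / P = 484.9794 / 80.2407 = 6.04406 years.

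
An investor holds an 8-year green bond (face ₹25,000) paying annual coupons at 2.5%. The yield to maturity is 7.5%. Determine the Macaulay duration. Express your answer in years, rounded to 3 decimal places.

Periodic yield y = 0.075. Discount each cash flow and weight by its year:
  t   CF        PV=CF/(1+0.075)^t    t·PV
  1       625.00       581.3953       581.3953
  2       625.00       540.8329     1,081.6658
  3       625.00       503.1004     1,509.3011
  4       625.00       468.0003     1,872.0013
  5       625.00       435.3491     2,176.7457
  6       625.00       404.9759     2,429.8557
  7       625.00       376.7218     2,637.0527
  8    25,625.00    14,367.9947   114,943.9578
  Σ                 17,678.3706   127,231.9755
Price P = Σ PV = 17,678.3706.
Macaulay duration = Σ(t·PV) / P = 127,231.9755 / 17,678.3706 = 7.19704 years.

7.197 years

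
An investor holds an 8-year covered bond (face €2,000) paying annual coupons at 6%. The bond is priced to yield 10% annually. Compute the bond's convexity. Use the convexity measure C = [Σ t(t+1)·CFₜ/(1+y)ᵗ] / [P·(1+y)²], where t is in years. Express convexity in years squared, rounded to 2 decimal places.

43.74

With y = 0.1:
  t   CF        PV=CF/(1+0.1)^t    t·PV        t(t+1)·PV
  1       120.00       109.0909       109.0909         218.1818
  2       120.00        99.1736       198.3471         595.0413
  3       120.00        90.1578       270.4733       1,081.8933
  4       120.00        81.9616       327.8465       1,639.2323
  5       120.00        74.5106       372.5528       2,235.3168
  6       120.00        67.7369       406.4212       2,844.9486
  7       120.00        61.5790       431.0528       3,448.4226
  8     2,120.00       988.9956     7,911.9652      71,207.6865
  Σ                  1,573.2059    10,027.7498      83,270.7232
P = 1,573.2059.
Convexity = Σ t(t+1)·PV / [P·(1+y)²] = 83,270.7232 / (1,573.2059 × 1.210000) = 43.74429.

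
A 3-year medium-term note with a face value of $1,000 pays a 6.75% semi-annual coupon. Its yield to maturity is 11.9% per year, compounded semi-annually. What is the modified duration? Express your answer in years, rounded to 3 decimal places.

Periodic yield y = 0.0595. First find Macaulay duration:
  t   CF        PV=CF/(1+0.0595)^t    t·PV
  1        33.75        31.8546        31.8546
  2        33.75        30.0657        60.1315
  3        33.75        28.3773        85.1319
  4        33.75        26.7837       107.1346
  5        33.75        25.2795       126.3976
  6     1,033.75       730.8189     4,384.9133
  Σ                    873.1797     4,795.5635
P = 873.1797; Macaulay duration = 4,795.5635 / 873.1797 = 5.49207 half-year periods = 2.74603 years.
Modified duration = D_Mac / (1 + y) = 2.74603 / 1.0595 = 2.59182 years.

2.592 years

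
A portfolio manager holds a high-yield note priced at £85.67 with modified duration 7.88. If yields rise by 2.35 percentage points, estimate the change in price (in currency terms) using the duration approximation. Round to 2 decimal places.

Duration approximation: ΔP/P ≈ -D_mod · Δy = -7.88 × (+0.0235) = -0.185180.
ΔP ≈ 85.67 × (-0.185180) = -15.8643706.

-£15.86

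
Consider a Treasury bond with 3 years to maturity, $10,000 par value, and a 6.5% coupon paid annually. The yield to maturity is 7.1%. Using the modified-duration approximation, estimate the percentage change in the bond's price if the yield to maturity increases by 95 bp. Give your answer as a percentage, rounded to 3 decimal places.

-2.501%

Periodic yield y = 0.071. Modified duration first:
  t   CF        PV=CF/(1+0.071)^t    t·PV
  1       650.00       606.9094       606.9094
  2       650.00       566.6755     1,133.3509
  3    10,650.00     8,669.2434    26,007.7301
  Σ                  9,842.8283    27,747.9905
P = 9,842.8283; D_Mac = 2.81911 yrs; D_mod = 2.81911/(1+0.071) = 2.63222 yrs.
ΔP/P ≈ -D_mod · Δy = -2.63222 × (+0.0095) = -0.025006 = -2.5006%.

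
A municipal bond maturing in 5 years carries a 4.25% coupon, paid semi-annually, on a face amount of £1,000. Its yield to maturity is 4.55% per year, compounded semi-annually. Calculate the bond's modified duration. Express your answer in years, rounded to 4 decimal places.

4.4520 years

Periodic yield y = 0.02275. First find Macaulay duration:
  t   CF        PV=CF/(1+0.02275)^t    t·PV
  1        21.25        20.7773        20.7773
  2        21.25        20.3151        40.6303
  3        21.25        19.8633        59.5898
  4        21.25        19.4214        77.6857
  5        21.25        18.9894        94.9471
  6        21.25        18.5670       111.4021
  7        21.25        18.1540       127.0781
  8        21.25        17.7502       142.0015
  9        21.25        17.3554       156.1982
  10    1,021.25       815.5248     8,155.2483
  Σ                    986.7179     8,985.5583
P = 986.7179; Macaulay duration = 8,985.5583 / 986.7179 = 9.10651 half-year periods = 4.55326 years.
Modified duration = D_Mac / (1 + y) = 4.55326 / 1.02275 = 4.45197 years.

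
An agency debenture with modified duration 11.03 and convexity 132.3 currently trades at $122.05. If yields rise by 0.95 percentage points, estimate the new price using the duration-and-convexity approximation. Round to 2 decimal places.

Duration effect: -D_mod·Δy = -11.03 × (+0.0095) = -0.104785
Convexity effect: ½·C·(Δy)² = 0.5 × 132.3 × (0.0095)² = +0.0059700375
ΔP/P ≈ -0.104785 + 0.0059700375 = -0.0988149625
New price ≈ 122.05 × (1 - 0.0988149625) = 109.989633826875.

$109.99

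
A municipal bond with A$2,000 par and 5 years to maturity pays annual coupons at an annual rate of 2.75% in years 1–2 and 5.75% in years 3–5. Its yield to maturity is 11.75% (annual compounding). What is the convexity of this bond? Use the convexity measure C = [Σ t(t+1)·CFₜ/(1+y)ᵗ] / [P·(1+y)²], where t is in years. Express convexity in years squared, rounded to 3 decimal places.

21.475

With y = 0.1175:
  t   CF        PV=CF/(1+0.1175)^t    t·PV        t(t+1)·PV
  1        55.00        49.2170        49.2170          98.4340
  2        55.00        44.0421        88.0841         264.2524
  3       115.00        82.4053       247.2160         988.8638
  4       115.00        73.7408       294.9631       1,474.8156
  5     2,115.00     1,213.5920     6,067.9601      36,407.7607
  Σ                  1,462.9972     6,747.4403      39,234.1264
P = 1,462.9972.
Convexity = Σ t(t+1)·PV / [P·(1+y)²] = 39,234.1264 / (1,462.9972 × 1.248806) = 21.47462.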